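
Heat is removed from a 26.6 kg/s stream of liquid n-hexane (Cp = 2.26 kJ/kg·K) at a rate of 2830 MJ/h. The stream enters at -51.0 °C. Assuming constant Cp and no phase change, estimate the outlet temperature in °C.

Q = 2830 MJ/h = 786.11 kJ/s
ΔT = Q/(ṁ·Cp) = 786.11/(26.6×2.26) = 13.077 K
T_out = -51.0 − 13.077 = -64.077 °C

T_out = -64.1 °C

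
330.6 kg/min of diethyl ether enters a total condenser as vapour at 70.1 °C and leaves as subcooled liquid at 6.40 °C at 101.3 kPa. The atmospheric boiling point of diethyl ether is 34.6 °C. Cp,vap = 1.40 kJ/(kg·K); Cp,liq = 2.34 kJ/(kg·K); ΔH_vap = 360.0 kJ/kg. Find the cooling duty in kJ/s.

Q_c = 2620 kJ/s

vapour 70.1→34.6 °C: -49.7 kJ/kg
condensation at 34.6 °C: -360 kJ/kg
liquid 34.6→6.40 °C: -65.988 kJ/kg
Δh = -49.7 + -360 + -65.988 = -475.69 kJ/kg
Q = ṁ·Δh = 330.6 kg/min × -475.69 kJ/kg = -157260 kJ/min
|Q| = 2621 kW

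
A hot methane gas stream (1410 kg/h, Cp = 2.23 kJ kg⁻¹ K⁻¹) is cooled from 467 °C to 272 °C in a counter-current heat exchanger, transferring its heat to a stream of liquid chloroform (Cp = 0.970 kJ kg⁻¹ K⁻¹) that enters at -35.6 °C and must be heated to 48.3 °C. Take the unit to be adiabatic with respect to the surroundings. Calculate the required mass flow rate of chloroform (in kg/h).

Heat released by hot stream: Q = 1410 × 2.23 × (467 − 272) = 613140 kJ/h
Energy balance on cold side (adiabatic exchanger): Q = ṁ_c·Cp_c·(T_c,out − T_c,in)
ṁ_c = 613140 / [0.970 × (48.3 − -35.6)] = 7534 kg/h

ṁ_c = 7530 kg/h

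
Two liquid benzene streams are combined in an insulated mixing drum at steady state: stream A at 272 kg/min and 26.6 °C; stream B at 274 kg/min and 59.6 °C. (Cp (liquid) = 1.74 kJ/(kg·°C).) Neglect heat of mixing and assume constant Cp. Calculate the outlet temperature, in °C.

T_out = 43.2 °C

Energy balance with Q = 0: Σ ṁᵢCp,ᵢ(T_out − Tᵢ) = 0
T_out = Σ ṁᵢCp,ᵢTᵢ / Σ ṁᵢCp,ᵢ
      = 41004 / 950.04 = 43.16 °C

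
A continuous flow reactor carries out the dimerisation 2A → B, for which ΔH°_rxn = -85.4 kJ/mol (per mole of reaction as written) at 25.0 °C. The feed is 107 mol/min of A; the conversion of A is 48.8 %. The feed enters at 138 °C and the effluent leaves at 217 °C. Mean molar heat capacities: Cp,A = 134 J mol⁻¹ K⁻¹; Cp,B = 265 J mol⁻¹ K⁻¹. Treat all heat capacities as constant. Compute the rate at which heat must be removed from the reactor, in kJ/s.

Extent of reaction ξ = 0.488 × 107 / 2 = 26.108 mol/min
Reaction term: ξ·ΔH°_rxn = 26.108 × -85.4 = -2229.6 kJ/min
Sensible, feed 138→25 °C: -1620.2 kJ/min
Outlet flows (mol/min): A 54.784, B 26.108
Sensible, products 25→217 °C: 2737.9 kJ/min
Q = ΔH = -1112 kJ/min = -18.533 kW
Heat removed = 18.533 kJ/s

Q_out = 18.5 kJ/s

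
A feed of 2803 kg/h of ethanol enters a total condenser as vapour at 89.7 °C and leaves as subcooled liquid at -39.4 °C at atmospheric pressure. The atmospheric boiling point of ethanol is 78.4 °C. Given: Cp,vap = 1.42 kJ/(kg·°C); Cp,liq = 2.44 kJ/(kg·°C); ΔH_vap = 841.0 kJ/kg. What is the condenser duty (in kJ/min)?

vapour 89.7→78.4 °C: -16.046 kJ/kg
condensation at 78.4 °C: -841 kJ/kg
liquid 78.4→-39.4 °C: -287.43 kJ/kg
Δh = -16.046 + -841 + -287.43 = -1144.5 kJ/kg
Q = ṁ·Δh = 2803 kg/h × -1144.5 kJ/kg = -3.208e+06 kJ/h
|Q| = 891.1 kW = 53466 kJ/min

Q_c = 53500 kJ/min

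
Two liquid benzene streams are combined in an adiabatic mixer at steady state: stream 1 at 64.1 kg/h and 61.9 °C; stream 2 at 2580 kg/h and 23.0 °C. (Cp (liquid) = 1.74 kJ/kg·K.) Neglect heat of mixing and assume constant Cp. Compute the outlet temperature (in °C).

No heat crosses the boundary, so H_out = H_in.
T_out = Σ ṁᵢCp,ᵢTᵢ / Σ ṁᵢCp,ᵢ
      = 110160 / 4600.7 = 23.943 °C

T_out = 23.9 °C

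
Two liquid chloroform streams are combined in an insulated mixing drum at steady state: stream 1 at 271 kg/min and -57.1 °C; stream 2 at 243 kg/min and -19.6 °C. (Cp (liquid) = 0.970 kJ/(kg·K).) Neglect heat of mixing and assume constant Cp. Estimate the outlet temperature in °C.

No heat crosses the boundary, so H_out = H_in.
Σ ṁᵢCp,ᵢTᵢ = 271×0.970×-57.1 + 243×0.970×-19.6 = -19630
Σ ṁᵢCp,ᵢ = 271×0.970 + 243×0.970 = 498.58
T_out = -19630 / 498.58 = -39.371 °C

T_out = -39.4 °C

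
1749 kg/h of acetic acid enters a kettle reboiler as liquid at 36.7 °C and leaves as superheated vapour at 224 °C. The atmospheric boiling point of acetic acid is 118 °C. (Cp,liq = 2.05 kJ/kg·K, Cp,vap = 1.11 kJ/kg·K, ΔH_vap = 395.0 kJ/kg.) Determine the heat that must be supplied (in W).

liquid 36.7→118 °C: 166.66 kJ/kg
vaporisation at 118 °C: 395 kJ/kg
vapour 118→224 °C: 117.66 kJ/kg
Δh = 166.66 + 395 + 117.66 = 679.33 kJ/kg
Q = ṁ·Δh = 1749 kg/h × 679.33 kJ/kg = 1.1881e+06 kJ/h
|Q| = 330.04 kW = 330040 W

Q = 330000 W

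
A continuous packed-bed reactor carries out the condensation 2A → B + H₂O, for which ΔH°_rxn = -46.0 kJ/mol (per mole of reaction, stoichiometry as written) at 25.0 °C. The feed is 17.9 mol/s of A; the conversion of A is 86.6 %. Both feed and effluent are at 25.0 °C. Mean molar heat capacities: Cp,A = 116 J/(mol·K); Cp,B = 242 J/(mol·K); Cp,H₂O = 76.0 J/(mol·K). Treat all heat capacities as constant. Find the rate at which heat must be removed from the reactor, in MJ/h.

Extent of reaction ξ = 0.866 × 17.9 / 2 = 7.7507 mol/s
Reaction term: ξ·ΔH°_rxn = 7.7507 × -46.0 = -356.53 kJ/s
Q = ΔH = -356.53 kJ/s = -356.53 kW
Heat removed = 1283.5 MJ/h

Q_out = 1280 MJ/h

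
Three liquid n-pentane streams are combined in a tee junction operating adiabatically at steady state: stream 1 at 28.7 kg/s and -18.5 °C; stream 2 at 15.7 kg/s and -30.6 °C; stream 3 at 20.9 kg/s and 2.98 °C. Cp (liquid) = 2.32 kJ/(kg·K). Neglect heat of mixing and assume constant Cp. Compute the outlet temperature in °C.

T_out = -14.5 °C

Energy balance with Q = 0: Σ ṁᵢCp,ᵢ(T_out − Tᵢ) = 0
T_out = Σ ṁᵢCp,ᵢTᵢ / Σ ṁᵢCp,ᵢ
      = -2201.9 / 151.5 = -14.534 °C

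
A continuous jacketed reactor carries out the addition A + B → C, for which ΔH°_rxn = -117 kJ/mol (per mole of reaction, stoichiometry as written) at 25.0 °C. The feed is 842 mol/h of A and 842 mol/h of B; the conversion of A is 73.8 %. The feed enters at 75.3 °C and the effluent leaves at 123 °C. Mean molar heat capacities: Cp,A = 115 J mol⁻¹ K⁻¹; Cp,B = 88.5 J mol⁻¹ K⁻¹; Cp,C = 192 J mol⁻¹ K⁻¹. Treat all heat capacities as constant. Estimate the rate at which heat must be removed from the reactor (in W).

Q_out = 18100 W

Extent of reaction ξ = 0.738 × 842 = 621.4 mol/h
Reaction term: ξ·ΔH°_rxn = 621.4 × -117 = -72703 kJ/h
Sensible, feed 75.3→25 °C: -8618.8 kJ/h
Outlet flows (mol/h): A 220.6, B 220.6, C 621.4
Sensible, products 25→123 °C: 16092 kJ/h
Q = ΔH = -65230 kJ/h = -18.12 kW
Heat removed = 18120 W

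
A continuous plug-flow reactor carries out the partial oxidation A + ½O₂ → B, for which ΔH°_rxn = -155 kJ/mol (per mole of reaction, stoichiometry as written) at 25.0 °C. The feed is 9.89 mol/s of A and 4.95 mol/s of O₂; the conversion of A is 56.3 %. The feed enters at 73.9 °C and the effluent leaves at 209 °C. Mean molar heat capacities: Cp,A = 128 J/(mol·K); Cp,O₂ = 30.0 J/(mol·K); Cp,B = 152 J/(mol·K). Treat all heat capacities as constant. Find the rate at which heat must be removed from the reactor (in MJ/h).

Q_out = 2390 MJ/h

Extent of reaction ξ = 0.563 × 9.89 = 5.5681 mol/s
Reaction term: ξ·ΔH°_rxn = 5.5681 × -155 = -863.05 kJ/s
Sensible, feed 73.9→25 °C: -69.165 kJ/s
Outlet flows (mol/s): A 4.3219, O₂ 2.166, B 5.5681
Sensible, products 25→209 °C: 269.47 kJ/s
Q = ΔH = -662.74 kJ/s = -662.74 kW
Heat removed = 2385.9 MJ/h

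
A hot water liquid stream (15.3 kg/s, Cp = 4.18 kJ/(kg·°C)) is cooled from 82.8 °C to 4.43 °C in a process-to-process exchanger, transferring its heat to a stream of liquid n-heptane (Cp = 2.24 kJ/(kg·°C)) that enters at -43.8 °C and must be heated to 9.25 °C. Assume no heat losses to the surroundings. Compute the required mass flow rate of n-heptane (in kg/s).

Heat released by hot stream: Q = 15.3 × 4.18 × (82.8 − 4.43) = 5012.1 kJ/s
Energy balance on cold side (adiabatic exchanger): Q = ṁ_c·Cp_c·(T_c,out − T_c,in)
ṁ_c = 5012.1 / [2.24 × (9.25 − -43.8)] = 42.178 kg/s

ṁ_c = 42.2 kg/s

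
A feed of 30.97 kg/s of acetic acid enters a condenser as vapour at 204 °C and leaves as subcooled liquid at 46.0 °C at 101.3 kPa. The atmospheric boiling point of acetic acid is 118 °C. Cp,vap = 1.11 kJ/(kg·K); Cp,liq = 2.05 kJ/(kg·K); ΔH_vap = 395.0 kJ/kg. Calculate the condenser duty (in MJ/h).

Q_c = 71100 MJ/h

vapour 204→118 °C: -95.46 kJ/kg
condensation at 118 °C: -395 kJ/kg
liquid 118→46.0 °C: -147.6 kJ/kg
Δh = -95.46 + -395 + -147.6 = -638.06 kJ/kg
Q = ṁ·Δh = 30.97 kg/s × -638.06 kJ/kg = -19761 kJ/s
|Q| = 19761 kW = 71139 MJ/h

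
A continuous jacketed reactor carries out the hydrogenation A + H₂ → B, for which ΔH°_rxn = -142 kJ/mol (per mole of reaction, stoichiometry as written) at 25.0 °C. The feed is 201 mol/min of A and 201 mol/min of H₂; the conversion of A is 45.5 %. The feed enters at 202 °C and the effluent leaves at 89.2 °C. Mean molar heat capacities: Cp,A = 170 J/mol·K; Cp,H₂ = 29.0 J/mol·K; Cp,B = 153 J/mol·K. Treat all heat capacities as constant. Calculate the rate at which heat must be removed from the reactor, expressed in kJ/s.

Extent of reaction ξ = 0.455 × 201 = 91.455 mol/min
Reaction term: ξ·ΔH°_rxn = 91.455 × -142 = -12987 kJ/min
Sensible, feed 202→25 °C: -7079.8 kJ/min
Outlet flows (mol/min): A 109.55, H₂ 109.55, B 91.455
Sensible, products 25→89.2 °C: 2297.9 kJ/min
Q = ΔH = -17769 kJ/min = -296.14 kW
Heat removed = 296.14 kJ/s

Q_out = 296 kJ/s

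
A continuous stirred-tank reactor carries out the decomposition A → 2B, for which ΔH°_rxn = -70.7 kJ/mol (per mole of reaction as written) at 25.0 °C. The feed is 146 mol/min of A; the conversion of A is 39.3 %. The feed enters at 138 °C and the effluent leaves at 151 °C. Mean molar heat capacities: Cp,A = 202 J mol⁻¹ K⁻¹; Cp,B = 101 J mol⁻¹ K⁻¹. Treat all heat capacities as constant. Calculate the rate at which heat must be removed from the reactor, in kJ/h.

Extent of reaction ξ = 0.393 × 146 = 57.378 mol/min
Reaction term: ξ·ΔH°_rxn = 57.378 × -70.7 = -4056.6 kJ/min
Sensible, feed 138→25 °C: -3332.6 kJ/min
Outlet flows (mol/min): A 88.622, B 114.76
Sensible, products 25→151 °C: 3716 kJ/min
Q = ΔH = -3673.2 kJ/min = -61.22 kW
Heat removed = 220390 kJ/h

Q_out = 220000 kJ/h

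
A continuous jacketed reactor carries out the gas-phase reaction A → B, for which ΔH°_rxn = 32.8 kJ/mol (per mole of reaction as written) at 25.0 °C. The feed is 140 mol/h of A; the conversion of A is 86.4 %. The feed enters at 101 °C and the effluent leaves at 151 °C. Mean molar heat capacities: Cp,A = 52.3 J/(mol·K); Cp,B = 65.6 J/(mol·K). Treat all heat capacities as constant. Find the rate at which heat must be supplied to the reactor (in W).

Extent of reaction ξ = 0.864 × 140 = 120.96 mol/h
Reaction term: ξ·ΔH°_rxn = 120.96 × 32.8 = 3967.5 kJ/h
Sensible, feed 101→25 °C: -556.47 kJ/h
Outlet flows (mol/h): A 19.04, B 120.96
Sensible, products 25→151 °C: 1125.3 kJ/h
Q = ΔH = 4536.3 kJ/h = 1.2601 kW
Heat supplied = 1260.1 W

Q_in = 1260 W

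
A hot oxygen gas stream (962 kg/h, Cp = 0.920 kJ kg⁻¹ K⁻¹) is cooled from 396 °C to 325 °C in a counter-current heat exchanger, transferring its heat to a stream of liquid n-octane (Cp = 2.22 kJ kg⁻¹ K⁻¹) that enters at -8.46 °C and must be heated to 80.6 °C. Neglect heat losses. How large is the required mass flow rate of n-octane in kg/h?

ṁ_c = 318 kg/h

Heat released by hot stream: Q = 962 × 0.920 × (396 − 325) = 62838 kJ/h
Energy balance on cold side (adiabatic exchanger): Q = ṁ_c·Cp_c·(T_c,out − T_c,in)
ṁ_c = 62838 / [2.22 × (80.6 − -8.46)] = 317.82 kg/h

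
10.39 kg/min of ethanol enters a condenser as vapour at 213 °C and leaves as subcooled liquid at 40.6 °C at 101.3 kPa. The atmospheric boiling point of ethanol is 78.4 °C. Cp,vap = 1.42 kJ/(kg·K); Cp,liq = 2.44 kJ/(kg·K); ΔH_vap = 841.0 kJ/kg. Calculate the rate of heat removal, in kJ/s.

Q_c = 195 kJ/s

vapour 213→78.4 °C: -191.13 kJ/kg
condensation at 78.4 °C: -841 kJ/kg
liquid 78.4→40.6 °C: -92.232 kJ/kg
Δh = -191.13 + -841 + -92.232 = -1124.4 kJ/kg
Q = ṁ·Δh = 10.39 kg/min × -1124.4 kJ/kg = -11682 kJ/min
|Q| = 194.7 kW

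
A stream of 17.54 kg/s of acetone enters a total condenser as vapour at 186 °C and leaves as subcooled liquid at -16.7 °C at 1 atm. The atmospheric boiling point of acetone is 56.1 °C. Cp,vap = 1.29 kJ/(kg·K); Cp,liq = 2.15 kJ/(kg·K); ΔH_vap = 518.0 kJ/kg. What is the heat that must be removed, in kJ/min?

vapour 186→56.1 °C: -167.57 kJ/kg
condensation at 56.1 °C: -518 kJ/kg
liquid 56.1→-16.7 °C: -156.52 kJ/kg
Δh = -167.57 + -518 + -156.52 = -842.09 kJ/kg
Q = ṁ·Δh = 17.54 kg/s × -842.09 kJ/kg = -14770 kJ/s
|Q| = 14770 kW = 886220 kJ/min

Q_c = 886000 kJ/min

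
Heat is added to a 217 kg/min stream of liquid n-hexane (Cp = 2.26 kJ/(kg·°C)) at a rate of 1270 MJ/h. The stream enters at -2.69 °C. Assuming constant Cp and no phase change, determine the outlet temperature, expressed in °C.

Q = 1270 MJ/h = 21167 kJ/min
ΔT = Q/(ṁ·Cp) = 21167/(217×2.26) = 43.16 K
T_out = -2.69 + 43.16 = 40.47 °C

T_out = 40.5 °C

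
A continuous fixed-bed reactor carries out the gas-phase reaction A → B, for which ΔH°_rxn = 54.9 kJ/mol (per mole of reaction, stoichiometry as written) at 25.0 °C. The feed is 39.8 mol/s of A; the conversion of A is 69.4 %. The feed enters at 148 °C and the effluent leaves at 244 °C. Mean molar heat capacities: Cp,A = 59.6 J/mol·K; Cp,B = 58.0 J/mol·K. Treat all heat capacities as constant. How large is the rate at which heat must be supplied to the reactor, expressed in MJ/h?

Extent of reaction ξ = 0.694 × 39.8 = 27.621 mol/s
Reaction term: ξ·ΔH°_rxn = 27.621 × 54.9 = 1516.4 kJ/s
Sensible, feed 148→25 °C: -291.77 kJ/s
Outlet flows (mol/s): A 12.179, B 27.621
Sensible, products 25→244 °C: 509.81 kJ/s
Q = ΔH = 1734.4 kJ/s = 1734.4 kW
Heat supplied = 6244 MJ/h

Q_in = 6240 MJ/h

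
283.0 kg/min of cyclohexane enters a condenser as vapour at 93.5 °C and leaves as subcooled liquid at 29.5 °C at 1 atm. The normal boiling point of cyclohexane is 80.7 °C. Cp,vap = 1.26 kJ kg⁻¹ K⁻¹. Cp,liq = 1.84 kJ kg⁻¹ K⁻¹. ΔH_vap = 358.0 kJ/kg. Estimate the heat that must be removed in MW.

Q_c = 2.21 MW

vapour 93.5→80.7 °C: -16.128 kJ/kg
condensation at 80.7 °C: -358 kJ/kg
liquid 80.7→29.5 °C: -94.208 kJ/kg
Δh = -16.128 + -358 + -94.208 = -468.34 kJ/kg
Q = ṁ·Δh = 283.0 kg/min × -468.34 kJ/kg = -132540 kJ/min
|Q| = 2209 kW = 2.209 MW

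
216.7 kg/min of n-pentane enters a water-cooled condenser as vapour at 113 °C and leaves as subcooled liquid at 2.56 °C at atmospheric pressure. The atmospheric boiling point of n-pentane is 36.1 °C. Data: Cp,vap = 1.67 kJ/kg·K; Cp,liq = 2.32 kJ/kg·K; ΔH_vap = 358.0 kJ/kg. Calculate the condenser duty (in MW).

Q_c = 2.04 MW

vapour 113→36.1 °C: -128.42 kJ/kg
condensation at 36.1 °C: -358 kJ/kg
liquid 36.1→2.56 °C: -77.813 kJ/kg
Δh = -128.42 + -358 + -77.813 = -564.24 kJ/kg
Q = ṁ·Δh = 216.7 kg/min × -564.24 kJ/kg = -122270 kJ/min
|Q| = 2037.8 kW = 2.0378 MW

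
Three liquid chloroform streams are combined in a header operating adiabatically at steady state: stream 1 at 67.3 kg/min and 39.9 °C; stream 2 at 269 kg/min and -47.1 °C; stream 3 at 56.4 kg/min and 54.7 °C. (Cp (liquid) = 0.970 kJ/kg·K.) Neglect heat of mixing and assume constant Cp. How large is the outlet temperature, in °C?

No heat crosses the boundary, so H_out = H_in.
T_out = Σ ṁᵢCp,ᵢTᵢ / Σ ṁᵢCp,ᵢ
      = -6692.6 / 380.92 = -17.57 °C

T_out = -17.6 °C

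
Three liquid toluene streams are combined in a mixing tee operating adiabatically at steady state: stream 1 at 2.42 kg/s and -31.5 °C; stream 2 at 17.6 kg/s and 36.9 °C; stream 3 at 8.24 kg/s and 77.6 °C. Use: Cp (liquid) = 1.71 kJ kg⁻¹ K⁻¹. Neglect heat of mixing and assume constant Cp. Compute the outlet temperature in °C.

T_out = 42.9 °C

Adiabatic, steady state ⇒ Σ ṁᵢCp,ᵢ(T_out − Tᵢ) = 0
Σ ṁᵢCp,ᵢTᵢ = 2.42×1.71×-31.5 + 17.6×1.71×36.9 + 8.24×1.71×77.6 = 2073.6
Σ ṁᵢCp,ᵢ = 2.42×1.71 + 17.6×1.71 + 8.24×1.71 = 48.325
T_out = 2073.6 / 48.325 = 42.91 °C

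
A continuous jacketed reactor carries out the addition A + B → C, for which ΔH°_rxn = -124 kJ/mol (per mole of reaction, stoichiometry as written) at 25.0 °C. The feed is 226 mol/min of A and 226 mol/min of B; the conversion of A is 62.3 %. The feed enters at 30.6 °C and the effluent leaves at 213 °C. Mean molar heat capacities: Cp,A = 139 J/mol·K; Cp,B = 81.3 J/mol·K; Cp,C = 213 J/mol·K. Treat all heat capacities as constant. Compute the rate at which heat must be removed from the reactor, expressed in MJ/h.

Q_out = 514 MJ/h

Extent of reaction ξ = 0.623 × 226 = 140.8 mol/min
Reaction term: ξ·ΔH°_rxn = 140.8 × -124 = -17459 kJ/min
Sensible, feed 30.6→25 °C: -278.81 kJ/min
Outlet flows (mol/min): A 85.202, B 85.202, C 140.8
Sensible, products 25→213 °C: 9166.9 kJ/min
Q = ΔH = -8570.9 kJ/min = -142.85 kW
Heat removed = 514.25 MJ/h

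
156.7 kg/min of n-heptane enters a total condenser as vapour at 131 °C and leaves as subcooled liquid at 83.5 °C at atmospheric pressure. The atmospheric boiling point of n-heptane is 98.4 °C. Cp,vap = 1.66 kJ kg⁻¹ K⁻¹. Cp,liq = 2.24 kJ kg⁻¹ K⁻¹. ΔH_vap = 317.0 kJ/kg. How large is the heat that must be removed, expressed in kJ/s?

vapour 131→98.4 °C: -54.116 kJ/kg
condensation at 98.4 °C: -317 kJ/kg
liquid 98.4→83.5 °C: -33.376 kJ/kg
Δh = -54.116 + -317 + -33.376 = -404.49 kJ/kg
Q = ṁ·Δh = 156.7 kg/min × -404.49 kJ/kg = -63384 kJ/min
|Q| = 1056.4 kW

Q_c = 1060 kJ/s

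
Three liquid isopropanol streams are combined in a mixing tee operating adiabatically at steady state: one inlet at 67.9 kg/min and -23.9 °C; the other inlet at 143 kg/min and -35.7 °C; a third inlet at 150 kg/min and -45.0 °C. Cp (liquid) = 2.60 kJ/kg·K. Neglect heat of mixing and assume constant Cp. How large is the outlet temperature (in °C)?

No heat crosses the boundary, so H_out = H_in.
T_out = Σ ṁᵢCp,ᵢTᵢ / Σ ṁᵢCp,ᵢ
      = -35043 / 938.34 = -37.345 °C

T_out = -37.3 °C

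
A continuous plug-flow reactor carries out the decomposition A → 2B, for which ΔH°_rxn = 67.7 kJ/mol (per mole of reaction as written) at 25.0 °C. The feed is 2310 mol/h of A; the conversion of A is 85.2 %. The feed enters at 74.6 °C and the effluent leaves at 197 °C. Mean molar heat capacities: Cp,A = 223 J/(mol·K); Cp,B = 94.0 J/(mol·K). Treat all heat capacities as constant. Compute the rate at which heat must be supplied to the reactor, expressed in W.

Q_in = 51200 W

Extent of reaction ξ = 0.852 × 2310 = 1968.1 mol/h
Reaction term: ξ·ΔH°_rxn = 1968.1 × 67.7 = 133240 kJ/h
Sensible, feed 74.6→25 °C: -25550 kJ/h
Outlet flows (mol/h): A 341.88, B 3936.2
Sensible, products 25→197 °C: 76754 kJ/h
Q = ΔH = 184450 kJ/h = 51.235 kW
Heat supplied = 51235 W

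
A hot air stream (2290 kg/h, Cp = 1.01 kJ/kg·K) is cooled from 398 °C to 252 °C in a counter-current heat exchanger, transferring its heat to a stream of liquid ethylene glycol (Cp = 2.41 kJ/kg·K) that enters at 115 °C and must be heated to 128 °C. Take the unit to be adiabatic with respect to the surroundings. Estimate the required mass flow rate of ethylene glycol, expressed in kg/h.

Heat released by hot stream: Q = 2290 × 1.01 × (398 − 252) = 337680 kJ/h
Energy balance on cold side (adiabatic exchanger): Q = ṁ_c·Cp_c·(T_c,out − T_c,in)
ṁ_c = 337680 / [2.41 × (128 − 115)] = 10778 kg/h

ṁ_c = 10800 kg/h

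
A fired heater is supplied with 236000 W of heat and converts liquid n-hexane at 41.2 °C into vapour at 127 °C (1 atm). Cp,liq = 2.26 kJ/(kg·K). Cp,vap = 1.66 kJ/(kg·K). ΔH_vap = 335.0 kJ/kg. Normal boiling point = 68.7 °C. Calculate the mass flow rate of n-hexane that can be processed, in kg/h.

ṁ = 1720 kg/h

Δh = 2.26×(68.7−41.2) + 335.0 + 1.66×(127−68.7) = 493.93 kJ/kg
Q = 236000 W = 236 kJ/s = 849600 kJ/h
ṁ = Q/Δh = 849600 / 493.93 = 1720.1 kg/h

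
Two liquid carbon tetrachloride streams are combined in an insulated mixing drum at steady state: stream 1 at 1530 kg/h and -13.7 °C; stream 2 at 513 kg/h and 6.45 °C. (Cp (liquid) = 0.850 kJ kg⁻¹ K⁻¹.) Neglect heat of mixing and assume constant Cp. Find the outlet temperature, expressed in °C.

T_out = -8.64 °C

No heat crosses the boundary, so H_out = H_in.
Σ ṁᵢCp,ᵢTᵢ = 1530×0.850×-13.7 + 513×0.850×6.45 = -15004
Σ ṁᵢCp,ᵢ = 1530×0.850 + 513×0.850 = 1736.5
T_out = -15004 / 1736.5 = -8.6403 °C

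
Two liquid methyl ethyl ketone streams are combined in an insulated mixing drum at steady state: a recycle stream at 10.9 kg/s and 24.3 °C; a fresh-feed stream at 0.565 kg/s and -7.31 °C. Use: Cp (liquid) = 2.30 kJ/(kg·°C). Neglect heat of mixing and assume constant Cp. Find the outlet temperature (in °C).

T_out = 22.7 °C

Adiabatic, steady state ⇒ Σ ṁᵢCp,ᵢ(T_out − Tᵢ) = 0
Σ ṁᵢCp,ᵢTᵢ = 10.9×2.30×24.3 + 0.565×2.30×-7.31 = 599.7
Σ ṁᵢCp,ᵢ = 10.9×2.30 + 0.565×2.30 = 26.369
T_out = 599.7 / 26.369 = 22.742 °C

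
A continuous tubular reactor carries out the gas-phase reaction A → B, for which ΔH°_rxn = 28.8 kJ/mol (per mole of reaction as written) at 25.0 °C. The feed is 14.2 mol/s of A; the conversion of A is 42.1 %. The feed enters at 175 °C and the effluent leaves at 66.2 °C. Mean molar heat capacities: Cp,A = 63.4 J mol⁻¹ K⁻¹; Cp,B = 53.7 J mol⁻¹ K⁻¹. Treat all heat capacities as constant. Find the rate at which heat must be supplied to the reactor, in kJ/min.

Q_in = 4310 kJ/min

Extent of reaction ξ = 0.421 × 14.2 = 5.9782 mol/s
Reaction term: ξ·ΔH°_rxn = 5.9782 × 28.8 = 172.17 kJ/s
Sensible, feed 175→25 °C: -135.04 kJ/s
Outlet flows (mol/s): A 8.2218, B 5.9782
Sensible, products 25→66.2 °C: 34.702 kJ/s
Q = ΔH = 71.833 kJ/s = 71.833 kW
Heat supplied = 4310 kJ/min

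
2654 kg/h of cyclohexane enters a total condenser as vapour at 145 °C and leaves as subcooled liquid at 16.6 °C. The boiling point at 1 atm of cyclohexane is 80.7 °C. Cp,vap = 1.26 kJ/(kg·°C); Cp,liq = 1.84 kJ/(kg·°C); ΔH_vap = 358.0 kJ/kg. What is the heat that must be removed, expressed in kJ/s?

vapour 145→80.7 °C: -81.018 kJ/kg
condensation at 80.7 °C: -358 kJ/kg
liquid 80.7→16.6 °C: -117.94 kJ/kg
Δh = -81.018 + -358 + -117.94 = -556.96 kJ/kg
Q = ṁ·Δh = 2654 kg/h × -556.96 kJ/kg = -1.4782e+06 kJ/h
|Q| = 410.6 kW

Q_c = 411 kJ/s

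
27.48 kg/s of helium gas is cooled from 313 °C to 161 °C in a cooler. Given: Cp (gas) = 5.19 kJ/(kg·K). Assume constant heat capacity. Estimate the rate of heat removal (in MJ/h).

Q_c = 78000 MJ/h

Q = ṁ·Cp·ΔT = 27.48 × 5.19 × (161 − 313) = -21678 kJ/s
Cooling duty = 78042 MJ/h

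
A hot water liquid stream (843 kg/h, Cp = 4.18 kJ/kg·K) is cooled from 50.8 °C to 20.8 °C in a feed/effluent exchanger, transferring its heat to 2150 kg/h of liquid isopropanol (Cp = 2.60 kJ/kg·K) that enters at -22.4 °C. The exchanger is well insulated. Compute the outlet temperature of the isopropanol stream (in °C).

Heat released by hot stream: Q = 843 × 4.18 × (50.8 − 20.8) = 105710 kJ/h
Energy balance on cold side (adiabatic exchanger): Q = ṁ_c·Cp_c·(T_c,out − T_c,in)
T_c,out = -22.4 + 105710/(2150 × 2.60) = -3.4891 °C

T_c,out = -3.49 °C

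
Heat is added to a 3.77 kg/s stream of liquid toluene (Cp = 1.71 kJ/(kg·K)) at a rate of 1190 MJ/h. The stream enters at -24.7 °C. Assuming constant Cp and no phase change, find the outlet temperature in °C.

T_out = 26.6 °C

Q = 1190 MJ/h = 330.56 kJ/s
ΔT = Q/(ṁ·Cp) = 330.56/(3.77×1.71) = 51.275 K
T_out = -24.7 + 51.275 = 26.575 °C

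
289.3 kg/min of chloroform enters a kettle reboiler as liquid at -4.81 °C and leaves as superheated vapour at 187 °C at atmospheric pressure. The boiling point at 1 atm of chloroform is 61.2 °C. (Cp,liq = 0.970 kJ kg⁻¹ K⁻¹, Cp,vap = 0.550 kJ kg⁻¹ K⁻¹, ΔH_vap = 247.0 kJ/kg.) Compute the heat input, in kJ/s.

Q = 1830 kJ/s

liquid -4.81→61.2 °C: 64.03 kJ/kg
vaporisation at 61.2 °C: 247 kJ/kg
vapour 61.2→187 °C: 69.19 kJ/kg
Δh = 64.03 + 247 + 69.19 = 380.22 kJ/kg
Q = ṁ·Δh = 289.3 kg/min × 380.22 kJ/kg = 110000 kJ/min
|Q| = 1833.3 kW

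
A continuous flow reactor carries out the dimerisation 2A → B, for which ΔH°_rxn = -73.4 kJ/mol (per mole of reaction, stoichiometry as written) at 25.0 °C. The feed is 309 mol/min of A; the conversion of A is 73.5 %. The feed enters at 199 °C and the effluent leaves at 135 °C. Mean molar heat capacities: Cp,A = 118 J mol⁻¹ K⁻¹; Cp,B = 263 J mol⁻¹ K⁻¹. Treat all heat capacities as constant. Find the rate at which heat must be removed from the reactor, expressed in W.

Extent of reaction ξ = 0.735 × 309 / 2 = 113.56 mol/min
Reaction term: ξ·ΔH°_rxn = 113.56 × -73.4 = -8335.1 kJ/min
Sensible, feed 199→25 °C: -6344.4 kJ/min
Outlet flows (mol/min): A 81.885, B 113.56
Sensible, products 25→135 °C: 4348.1 kJ/min
Q = ΔH = -10331 kJ/min = -172.19 kW
Heat removed = 172190 W

Q_out = 172000 W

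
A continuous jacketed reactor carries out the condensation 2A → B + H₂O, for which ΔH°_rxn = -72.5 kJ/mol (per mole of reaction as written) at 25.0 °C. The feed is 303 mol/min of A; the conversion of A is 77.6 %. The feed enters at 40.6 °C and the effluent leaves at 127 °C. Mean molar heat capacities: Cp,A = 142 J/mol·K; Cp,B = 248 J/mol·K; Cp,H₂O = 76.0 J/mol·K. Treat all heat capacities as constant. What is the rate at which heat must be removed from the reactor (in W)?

Extent of reaction ξ = 0.776 × 303 / 2 = 117.56 mol/min
Reaction term: ξ·ΔH°_rxn = 117.56 × -72.5 = -8523.4 kJ/min
Sensible, feed 40.6→25 °C: -671.21 kJ/min
Outlet flows (mol/min): A 67.872, B 117.56, H₂O 117.56
Sensible, products 25→127 °C: 4868.3 kJ/min
Q = ΔH = -4326.3 kJ/min = -72.105 kW
Heat removed = 72105 W

Q_out = 72100 W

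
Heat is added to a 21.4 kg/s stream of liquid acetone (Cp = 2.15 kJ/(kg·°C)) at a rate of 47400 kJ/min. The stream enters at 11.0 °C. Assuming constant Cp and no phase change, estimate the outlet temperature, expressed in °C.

T_out = 28.2 °C

Q = 47400 kJ/min = 790 kJ/s
ΔT = Q/(ṁ·Cp) = 790/(21.4×2.15) = 17.17 K
T_out = 11.0 + 17.17 = 28.17 °C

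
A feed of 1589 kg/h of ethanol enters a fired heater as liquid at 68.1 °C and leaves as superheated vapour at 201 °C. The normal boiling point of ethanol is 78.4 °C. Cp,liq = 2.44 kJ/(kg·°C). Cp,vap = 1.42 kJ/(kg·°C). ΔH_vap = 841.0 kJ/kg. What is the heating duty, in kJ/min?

Q = 27500 kJ/min

liquid 68.1→78.4 °C: 25.132 kJ/kg
vaporisation at 78.4 °C: 841 kJ/kg
vapour 78.4→201 °C: 174.09 kJ/kg
Δh = 25.132 + 841 + 174.09 = 1040.2 kJ/kg
Q = ṁ·Δh = 1589 kg/h × 1040.2 kJ/kg = 1.6529e+06 kJ/h
|Q| = 459.14 kW = 27549 kJ/min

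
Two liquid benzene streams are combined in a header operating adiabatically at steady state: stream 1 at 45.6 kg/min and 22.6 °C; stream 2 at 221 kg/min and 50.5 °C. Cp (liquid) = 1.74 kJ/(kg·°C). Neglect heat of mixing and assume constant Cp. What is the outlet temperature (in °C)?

T_out = 45.7 °C

Adiabatic, steady state ⇒ Σ ṁᵢCp,ᵢ(T_out − Tᵢ) = 0
Σ ṁᵢCp,ᵢTᵢ = 45.6×1.74×22.6 + 221×1.74×50.5 = 21212
Σ ṁᵢCp,ᵢ = 45.6×1.74 + 221×1.74 = 463.88
T_out = 21212 / 463.88 = 45.728 °C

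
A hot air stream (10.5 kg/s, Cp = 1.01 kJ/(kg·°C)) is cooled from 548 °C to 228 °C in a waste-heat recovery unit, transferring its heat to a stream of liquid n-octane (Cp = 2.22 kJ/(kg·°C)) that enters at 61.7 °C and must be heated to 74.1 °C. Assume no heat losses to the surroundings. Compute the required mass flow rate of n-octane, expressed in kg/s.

ṁ_c = 123 kg/s

Heat released by hot stream: Q = 10.5 × 1.01 × (548 − 228) = 3393.6 kJ/s
Energy balance on cold side (adiabatic exchanger): Q = ṁ_c·Cp_c·(T_c,out − T_c,in)
ṁ_c = 3393.6 / [2.22 × (74.1 − 61.7)] = 123.28 kg/s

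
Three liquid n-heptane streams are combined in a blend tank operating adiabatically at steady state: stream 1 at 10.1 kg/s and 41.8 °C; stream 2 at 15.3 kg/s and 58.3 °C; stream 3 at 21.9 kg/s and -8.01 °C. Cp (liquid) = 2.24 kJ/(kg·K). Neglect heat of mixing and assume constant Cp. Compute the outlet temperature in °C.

T_out = 24.1 °C

Adiabatic, steady state ⇒ Σ ṁᵢCp,ᵢ(T_out − Tᵢ) = 0
T_out = Σ ṁᵢCp,ᵢTᵢ / Σ ṁᵢCp,ᵢ
      = 2550.8 / 105.95 = 24.075 °C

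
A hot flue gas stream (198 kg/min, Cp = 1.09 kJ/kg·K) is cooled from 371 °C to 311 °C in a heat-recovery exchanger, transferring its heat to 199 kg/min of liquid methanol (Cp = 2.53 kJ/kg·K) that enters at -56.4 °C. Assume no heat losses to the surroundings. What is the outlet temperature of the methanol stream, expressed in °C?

T_c,out = -30.7 °C

Heat released by hot stream: Q = 198 × 1.09 × (371 − 311) = 12949 kJ/min
Energy balance on cold side (adiabatic exchanger): Q = ṁ_c·Cp_c·(T_c,out − T_c,in)
T_c,out = -56.4 + 12949/(199 × 2.53) = -30.68 °C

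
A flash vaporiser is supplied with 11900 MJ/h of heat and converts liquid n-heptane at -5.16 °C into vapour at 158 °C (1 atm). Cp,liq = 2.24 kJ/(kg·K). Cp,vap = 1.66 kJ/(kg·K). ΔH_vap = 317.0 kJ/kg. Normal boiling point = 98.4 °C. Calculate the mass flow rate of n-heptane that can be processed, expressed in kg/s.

ṁ = 5.10 kg/s

Δh = 2.24×(98.4−-5.16) + 317.0 + 1.66×(158−98.4) = 647.91 kJ/kg
Q = 11900 MJ/h = 3305.6 kJ/s = 3305.6 kJ/s
ṁ = Q/Δh = 3305.6 / 647.91 = 5.1019 kg/s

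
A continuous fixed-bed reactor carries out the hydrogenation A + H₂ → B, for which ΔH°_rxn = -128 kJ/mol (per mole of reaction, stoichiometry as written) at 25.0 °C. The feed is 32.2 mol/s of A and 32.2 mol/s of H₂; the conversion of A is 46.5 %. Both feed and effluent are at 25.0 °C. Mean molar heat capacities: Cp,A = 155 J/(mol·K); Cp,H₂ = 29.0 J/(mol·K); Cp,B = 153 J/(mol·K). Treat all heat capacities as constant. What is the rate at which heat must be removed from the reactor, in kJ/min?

Q_out = 115000 kJ/min

Extent of reaction ξ = 0.465 × 32.2 = 14.973 mol/s
Reaction term: ξ·ΔH°_rxn = 14.973 × -128 = -1916.5 kJ/s
Q = ΔH = -1916.5 kJ/s = -1916.5 kW
Heat removed = 114990 kJ/min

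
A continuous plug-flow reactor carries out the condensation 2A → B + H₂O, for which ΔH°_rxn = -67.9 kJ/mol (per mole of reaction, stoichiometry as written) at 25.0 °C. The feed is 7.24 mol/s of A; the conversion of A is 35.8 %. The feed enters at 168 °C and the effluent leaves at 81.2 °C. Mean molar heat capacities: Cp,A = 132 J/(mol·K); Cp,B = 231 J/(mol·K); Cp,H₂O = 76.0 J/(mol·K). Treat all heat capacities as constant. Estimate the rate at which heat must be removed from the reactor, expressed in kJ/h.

Q_out = 604000 kJ/h

Extent of reaction ξ = 0.358 × 7.24 / 2 = 1.296 mol/s
Reaction term: ξ·ΔH°_rxn = 1.296 × -67.9 = -87.996 kJ/s
Sensible, feed 168→25 °C: -136.66 kJ/s
Outlet flows (mol/s): A 4.6481, B 1.296, H₂O 1.296
Sensible, products 25→81.2 °C: 56.841 kJ/s
Q = ΔH = -167.82 kJ/s = -167.82 kW
Heat removed = 604140 kJ/h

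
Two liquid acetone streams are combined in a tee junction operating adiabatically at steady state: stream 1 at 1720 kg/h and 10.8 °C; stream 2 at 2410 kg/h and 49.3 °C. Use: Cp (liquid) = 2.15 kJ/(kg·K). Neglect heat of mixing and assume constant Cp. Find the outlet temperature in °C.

T_out = 33.3 °C

Adiabatic, steady state ⇒ Σ ṁᵢCp,ᵢ(T_out − Tᵢ) = 0
T_out = Σ ṁᵢCp,ᵢTᵢ / Σ ṁᵢCp,ᵢ
      = 295390 / 8879.5 = 33.266 °C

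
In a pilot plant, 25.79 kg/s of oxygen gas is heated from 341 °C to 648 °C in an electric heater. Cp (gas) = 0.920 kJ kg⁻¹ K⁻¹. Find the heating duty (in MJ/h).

Q = 26200 MJ/h

Q = ṁ·Cp·ΔT = 25.79 × 0.920 × (648 − 341) = 7284.1 kJ/s
Heating duty = 26223 MJ/h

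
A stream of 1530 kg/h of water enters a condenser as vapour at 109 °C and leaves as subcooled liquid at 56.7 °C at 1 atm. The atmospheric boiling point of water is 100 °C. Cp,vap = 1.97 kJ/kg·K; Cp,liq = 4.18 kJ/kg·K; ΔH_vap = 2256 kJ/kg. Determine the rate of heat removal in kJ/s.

Q_c = 1040 kJ/s

vapour 109→100 °C: -17.73 kJ/kg
condensation at 100 °C: -2256 kJ/kg
liquid 100→56.7 °C: -180.99 kJ/kg
Δh = -17.73 + -2256 + -180.99 = -2454.7 kJ/kg
Q = ṁ·Δh = 1530 kg/h × -2454.7 kJ/kg = -3.7557e+06 kJ/h
|Q| = 1043.3 kW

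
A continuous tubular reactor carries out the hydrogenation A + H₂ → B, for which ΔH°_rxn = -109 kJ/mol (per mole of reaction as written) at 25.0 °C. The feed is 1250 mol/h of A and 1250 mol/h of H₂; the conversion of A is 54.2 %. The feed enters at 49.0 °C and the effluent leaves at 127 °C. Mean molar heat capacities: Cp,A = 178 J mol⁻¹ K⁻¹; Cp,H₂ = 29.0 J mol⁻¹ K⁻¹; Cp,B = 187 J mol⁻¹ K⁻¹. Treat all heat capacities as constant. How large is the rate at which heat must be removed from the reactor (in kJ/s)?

Q_out = 15.3 kJ/s

Extent of reaction ξ = 0.542 × 1250 = 677.5 mol/h
Reaction term: ξ·ΔH°_rxn = 677.5 × -109 = -73848 kJ/h
Sensible, feed 49.0→25 °C: -6210 kJ/h
Outlet flows (mol/h): A 572.5, H₂ 572.5, B 677.5
Sensible, products 25→127 °C: 25010 kJ/h
Q = ΔH = -55047 kJ/h = -15.291 kW
Heat removed = 15.291 kJ/s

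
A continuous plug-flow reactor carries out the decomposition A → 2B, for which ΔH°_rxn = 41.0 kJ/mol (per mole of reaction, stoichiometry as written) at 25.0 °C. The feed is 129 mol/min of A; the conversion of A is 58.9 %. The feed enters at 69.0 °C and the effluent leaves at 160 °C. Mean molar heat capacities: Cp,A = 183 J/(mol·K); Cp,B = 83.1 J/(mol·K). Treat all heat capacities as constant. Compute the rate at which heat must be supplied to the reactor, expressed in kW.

Extent of reaction ξ = 0.589 × 129 = 75.981 mol/min
Reaction term: ξ·ΔH°_rxn = 75.981 × 41.0 = 3115.2 kJ/min
Sensible, feed 69.0→25 °C: -1038.7 kJ/min
Outlet flows (mol/min): A 53.019, B 151.96
Sensible, products 25→160 °C: 3014.6 kJ/min
Q = ΔH = 5091.1 kJ/min = 84.852 kW
Heat supplied = 84.852 kW

Q_in = 84.9 kW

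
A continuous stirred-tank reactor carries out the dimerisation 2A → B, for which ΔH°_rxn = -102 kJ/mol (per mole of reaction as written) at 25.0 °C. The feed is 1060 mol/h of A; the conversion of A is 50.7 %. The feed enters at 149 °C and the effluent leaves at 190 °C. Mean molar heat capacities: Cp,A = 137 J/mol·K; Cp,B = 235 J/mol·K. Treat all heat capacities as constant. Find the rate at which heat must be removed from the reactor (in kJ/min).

Extent of reaction ξ = 0.507 × 1060 / 2 = 268.71 mol/h
Reaction term: ξ·ΔH°_rxn = 268.71 × -102 = -27408 kJ/h
Sensible, feed 149→25 °C: -18007 kJ/h
Outlet flows (mol/h): A 522.58, B 268.71
Sensible, products 25→190 °C: 22232 kJ/h
Q = ΔH = -23184 kJ/h = -6.4399 kW
Heat removed = 386.39 kJ/min

Q_out = 386 kJ/min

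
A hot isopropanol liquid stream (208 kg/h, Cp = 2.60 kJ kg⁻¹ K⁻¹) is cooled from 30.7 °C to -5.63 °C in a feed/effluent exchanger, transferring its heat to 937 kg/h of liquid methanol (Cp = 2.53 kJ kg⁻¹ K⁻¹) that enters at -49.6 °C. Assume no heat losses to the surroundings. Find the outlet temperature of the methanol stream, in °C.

Heat released by hot stream: Q = 208 × 2.60 × (30.7 − -5.63) = 19647 kJ/h
Energy balance on cold side (adiabatic exchanger): Q = ṁ_c·Cp_c·(T_c,out − T_c,in)
T_c,out = -49.6 + 19647/(937 × 2.53) = -41.312 °C

T_c,out = -41.3 °C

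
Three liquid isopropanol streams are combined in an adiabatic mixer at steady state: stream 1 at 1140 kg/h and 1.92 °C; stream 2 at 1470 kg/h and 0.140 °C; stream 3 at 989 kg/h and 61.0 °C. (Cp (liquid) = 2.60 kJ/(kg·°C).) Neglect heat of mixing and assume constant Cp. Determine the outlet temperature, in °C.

No heat crosses the boundary, so H_out = H_in.
Σ ṁᵢCp,ᵢTᵢ = 1140×2.60×1.92 + 1470×2.60×0.140 + 989×2.60×61.0 = 163080
Σ ṁᵢCp,ᵢ = 1140×2.60 + 1470×2.60 + 989×2.60 = 9357.4
T_out = 163080 / 9357.4 = 17.428 °C

T_out = 17.4 °C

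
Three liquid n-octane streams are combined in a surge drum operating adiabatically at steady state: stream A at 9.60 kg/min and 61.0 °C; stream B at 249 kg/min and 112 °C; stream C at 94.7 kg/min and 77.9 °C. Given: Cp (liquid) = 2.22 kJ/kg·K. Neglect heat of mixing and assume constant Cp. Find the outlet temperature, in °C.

Energy balance with Q = 0: Σ ṁᵢCp,ᵢ(T_out − Tᵢ) = 0
T_out = Σ ṁᵢCp,ᵢTᵢ / Σ ṁᵢCp,ᵢ
      = 79589 / 784.33 = 101.47 °C

T_out = 101 °C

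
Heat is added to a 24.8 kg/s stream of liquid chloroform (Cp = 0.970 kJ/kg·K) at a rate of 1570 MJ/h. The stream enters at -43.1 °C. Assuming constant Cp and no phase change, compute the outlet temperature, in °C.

Q = 1570 MJ/h = 436.11 kJ/s
ΔT = Q/(ṁ·Cp) = 436.11/(24.8×0.970) = 18.129 K
T_out = -43.1 + 18.129 = -24.971 °C

T_out = -25.0 °C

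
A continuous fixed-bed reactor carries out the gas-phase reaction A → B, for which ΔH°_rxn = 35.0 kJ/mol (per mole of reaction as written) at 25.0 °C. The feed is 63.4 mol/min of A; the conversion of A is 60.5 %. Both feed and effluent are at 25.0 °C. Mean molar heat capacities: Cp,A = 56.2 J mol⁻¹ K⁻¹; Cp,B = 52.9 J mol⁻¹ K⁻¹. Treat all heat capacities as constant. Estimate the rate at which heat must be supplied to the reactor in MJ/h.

Extent of reaction ξ = 0.605 × 63.4 = 38.357 mol/min
Reaction term: ξ·ΔH°_rxn = 38.357 × 35.0 = 1342.5 kJ/min
Q = ΔH = 1342.5 kJ/min = 22.375 kW
Heat supplied = 80.55 MJ/h

Q_in = 80.5 MJ/h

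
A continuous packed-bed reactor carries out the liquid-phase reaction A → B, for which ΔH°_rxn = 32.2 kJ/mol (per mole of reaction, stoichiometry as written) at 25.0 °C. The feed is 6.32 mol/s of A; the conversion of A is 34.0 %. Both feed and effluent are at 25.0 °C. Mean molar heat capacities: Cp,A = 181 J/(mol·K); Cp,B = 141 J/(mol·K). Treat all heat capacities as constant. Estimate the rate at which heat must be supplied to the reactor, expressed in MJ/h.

Extent of reaction ξ = 0.340 × 6.32 = 2.1488 mol/s
Reaction term: ξ·ΔH°_rxn = 2.1488 × 32.2 = 69.191 kJ/s
Q = ΔH = 69.191 kJ/s = 69.191 kW
Heat supplied = 249.09 MJ/h

Q_in = 249 MJ/h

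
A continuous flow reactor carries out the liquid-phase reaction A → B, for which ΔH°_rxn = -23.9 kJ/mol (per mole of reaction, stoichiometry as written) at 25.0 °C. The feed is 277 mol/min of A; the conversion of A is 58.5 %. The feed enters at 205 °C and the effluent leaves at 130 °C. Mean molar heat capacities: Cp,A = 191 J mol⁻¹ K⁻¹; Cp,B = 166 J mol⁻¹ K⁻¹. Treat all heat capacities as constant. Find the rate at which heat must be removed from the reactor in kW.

Q_out = 138 kW

Extent of reaction ξ = 0.585 × 277 = 162.04 mol/min
Reaction term: ξ·ΔH°_rxn = 162.04 × -23.9 = -3872.9 kJ/min
Sensible, feed 205→25 °C: -9523.3 kJ/min
Outlet flows (mol/min): A 114.96, B 162.04
Sensible, products 25→130 °C: 5129.9 kJ/min
Q = ΔH = -8266.3 kJ/min = -137.77 kW
Heat removed = 137.77 kW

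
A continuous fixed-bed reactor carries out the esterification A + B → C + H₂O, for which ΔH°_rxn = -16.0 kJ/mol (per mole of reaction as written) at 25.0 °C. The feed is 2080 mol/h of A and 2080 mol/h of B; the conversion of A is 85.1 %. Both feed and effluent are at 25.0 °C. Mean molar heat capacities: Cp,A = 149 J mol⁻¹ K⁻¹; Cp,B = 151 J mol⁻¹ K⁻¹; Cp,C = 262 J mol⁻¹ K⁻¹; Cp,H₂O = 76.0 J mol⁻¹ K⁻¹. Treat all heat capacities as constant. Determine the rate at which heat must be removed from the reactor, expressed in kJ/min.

Q_out = 472 kJ/min

Extent of reaction ξ = 0.851 × 2080 = 1770.1 mol/h
Reaction term: ξ·ΔH°_rxn = 1770.1 × -16.0 = -28321 kJ/h
Q = ΔH = -28321 kJ/h = -7.867 kW
Heat removed = 472.02 kJ/min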